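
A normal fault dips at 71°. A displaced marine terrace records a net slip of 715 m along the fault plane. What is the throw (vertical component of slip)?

throw = dip-slip × sin(dip) = 715 m × sin(71°) = 676 m

676 m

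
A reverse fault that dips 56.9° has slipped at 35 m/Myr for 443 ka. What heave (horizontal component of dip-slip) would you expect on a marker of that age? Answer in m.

8.47 m

dip-slip = rate × time = 35 m/Myr × 443 ka = 15.50 m
heave = dip-slip × cos(dip) = 15.50 × cos(56.9°) = 8.47 m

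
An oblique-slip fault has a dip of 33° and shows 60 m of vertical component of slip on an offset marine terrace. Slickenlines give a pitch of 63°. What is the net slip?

124 m

dip-slip = throw / sin(dip) = 60 / sin(33°) = 110.2 m
net slip = dip-slip / sin(rake) = 110.2 / sin(63°) = 124 m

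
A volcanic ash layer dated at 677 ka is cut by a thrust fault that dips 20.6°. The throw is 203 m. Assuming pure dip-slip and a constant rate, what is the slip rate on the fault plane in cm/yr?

0.0852 cm/yr

dip-slip = throw / sin(dip) = 203 m / sin(20.6°) = 577 m
rate = 577 m / 677 ka = 0.000852 m/yr = 0.0852 cm/yr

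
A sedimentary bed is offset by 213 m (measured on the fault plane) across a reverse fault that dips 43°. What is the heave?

156 m

heave = dip-slip × cos(dip) = 213 m × cos(43°) = 156 m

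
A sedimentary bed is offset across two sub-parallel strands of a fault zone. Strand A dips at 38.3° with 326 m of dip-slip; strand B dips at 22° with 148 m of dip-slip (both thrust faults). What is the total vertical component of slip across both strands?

throw_A = 326 × sin(38.3°) = 202 m
throw_B = 148 × sin(22°) = 55.44 m
total = 202 + 55.44 = 257 m

257 m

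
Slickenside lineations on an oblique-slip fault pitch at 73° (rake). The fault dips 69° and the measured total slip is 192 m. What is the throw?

171 m

dip-slip = net slip × sin(rake) = 192 m × sin(73°) = 183.6 m
throw = dip-slip × sin(dip) = 183.6 × sin(69°) = 171 m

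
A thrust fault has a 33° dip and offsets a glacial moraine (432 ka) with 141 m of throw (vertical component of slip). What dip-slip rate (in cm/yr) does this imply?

dip-slip = throw / sin(dip) = 141 m / sin(33°) = 258.9 m
rate = 258.9 m / 432 ka = 0.000599 m/yr = 0.0599 cm/yr

0.0599 cm/yr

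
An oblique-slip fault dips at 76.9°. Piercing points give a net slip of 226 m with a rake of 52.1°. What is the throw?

174 m

dip-slip = net slip × sin(rake) = 226 m × sin(52.1°) = 178.3 m
throw = dip-slip × sin(dip) = 178.3 × sin(76.9°) = 174 m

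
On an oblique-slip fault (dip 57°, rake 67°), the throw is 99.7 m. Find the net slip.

129 m

dip-slip = throw / sin(dip) = 99.7 / sin(57°) = 118.9 m
net slip = dip-slip / sin(rake) = 118.9 / sin(67°) = 129 m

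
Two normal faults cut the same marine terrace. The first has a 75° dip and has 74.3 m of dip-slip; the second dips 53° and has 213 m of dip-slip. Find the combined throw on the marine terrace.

throw_A = 74.3 × sin(75°) = 71.77 m
throw_B = 213 × sin(53°) = 170.1 m
total = 71.77 + 170.1 = 242 m

242 m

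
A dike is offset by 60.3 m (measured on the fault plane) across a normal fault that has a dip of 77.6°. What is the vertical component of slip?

throw = dip-slip × sin(dip) = 60.3 m × sin(77.6°) = 58.9 m

58.9 m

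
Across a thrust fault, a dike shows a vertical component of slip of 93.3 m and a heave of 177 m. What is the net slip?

200 m

net slip = √(throw² + heave²) = √(93.3² + 177²) = 200 m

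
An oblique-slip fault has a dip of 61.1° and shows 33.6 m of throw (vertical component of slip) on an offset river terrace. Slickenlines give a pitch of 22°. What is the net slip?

102 m

dip-slip = throw / sin(dip) = 33.6 / sin(61.1°) = 38.38 m
net slip = dip-slip / sin(rake) = 38.38 / sin(22°) = 102 m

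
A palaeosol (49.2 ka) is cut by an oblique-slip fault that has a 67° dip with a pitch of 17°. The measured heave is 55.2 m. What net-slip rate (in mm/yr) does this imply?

dip-slip = heave / cos(dip) = 55.2 / cos(67°) = 141.3 m
net slip = dip-slip / sin(rake) = 141.3 / sin(17°) = 483.2 m
rate = 483.2 m / 49.2 ka = 0.00982 m/yr = 9.82 mm/yr

9.82 mm/yr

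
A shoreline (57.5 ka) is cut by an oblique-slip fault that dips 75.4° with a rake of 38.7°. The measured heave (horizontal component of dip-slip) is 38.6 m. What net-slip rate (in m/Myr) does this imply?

4260 m/Myr

dip-slip = heave / cos(dip) = 38.6 / cos(75.4°) = 153.1 m
net slip = dip-slip / sin(rake) = 153.1 / sin(38.7°) = 244.9 m
rate = 244.9 m / 57.5 ka = 0.00426 m/yr = 4260 m/Myr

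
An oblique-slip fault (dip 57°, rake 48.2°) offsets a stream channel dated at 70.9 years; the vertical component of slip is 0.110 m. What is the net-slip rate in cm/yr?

0.248 cm/yr

dip-slip = throw / sin(dip) = 0.110 / sin(57°) = 0.1312 m
net slip = dip-slip / sin(rake) = 0.1312 / sin(48.2°) = 0.1759 m
rate = 0.1759 m / 70.9 years = 0.00248 m/yr = 0.248 cm/yr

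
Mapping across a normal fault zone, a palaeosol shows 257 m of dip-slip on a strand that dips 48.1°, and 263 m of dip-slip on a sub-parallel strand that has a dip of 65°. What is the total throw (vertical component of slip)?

throw_A = 257 × sin(48.1°) = 191.3 m
throw_B = 263 × sin(65°) = 238.4 m
total = 191.3 + 238.4 = 430 m

430 m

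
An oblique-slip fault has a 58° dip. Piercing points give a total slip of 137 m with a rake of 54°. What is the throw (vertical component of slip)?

94 m

dip-slip = net slip × sin(rake) = 137 m × sin(54°) = 110.8 m
throw = dip-slip × sin(dip) = 110.8 × sin(58°) = 94 m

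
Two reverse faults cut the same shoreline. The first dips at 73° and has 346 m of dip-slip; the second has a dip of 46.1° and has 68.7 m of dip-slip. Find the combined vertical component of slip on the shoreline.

380 m

throw_A = 346 × sin(73°) = 330.9 m
throw_B = 68.7 × sin(46.1°) = 49.50 m
total = 330.9 + 49.50 = 380 m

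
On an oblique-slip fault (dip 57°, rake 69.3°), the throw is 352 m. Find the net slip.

dip-slip = throw / sin(dip) = 352 / sin(57°) = 419.7 m
net slip = dip-slip / sin(rake) = 419.7 / sin(69.3°) = 449 m

449 m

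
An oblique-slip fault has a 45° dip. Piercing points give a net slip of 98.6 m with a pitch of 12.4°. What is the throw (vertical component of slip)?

dip-slip = net slip × sin(rake) = 98.6 m × sin(12.4°) = 21.17 m
throw = dip-slip × sin(dip) = 21.17 × sin(45°) = 15 m

15 m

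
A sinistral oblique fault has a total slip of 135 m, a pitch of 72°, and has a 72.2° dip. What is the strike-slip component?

strike-slip = net slip × cos(rake) = 135 m × cos(72°) = 41.7 m

41.7 m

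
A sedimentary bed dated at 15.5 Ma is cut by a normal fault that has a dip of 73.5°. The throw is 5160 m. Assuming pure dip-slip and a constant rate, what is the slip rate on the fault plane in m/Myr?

dip-slip = throw / sin(dip) = 5160 m / sin(73.5°) = 5382 m
rate = 5382 m / 15.5 Ma = 0.000347 m/yr = 347 m/Myr

347 m/Myr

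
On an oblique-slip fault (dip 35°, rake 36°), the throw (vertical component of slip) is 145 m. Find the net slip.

430 m

dip-slip = throw / sin(dip) = 145 / sin(35°) = 252.8 m
net slip = dip-slip / sin(rake) = 252.8 / sin(36°) = 430 m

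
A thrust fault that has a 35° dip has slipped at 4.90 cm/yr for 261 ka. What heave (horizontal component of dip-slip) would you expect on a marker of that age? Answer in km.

10.5 km

dip-slip = rate × time = 4.90 cm/yr × 261 ka = 12790 m
heave = dip-slip × cos(dip) = 12790 × cos(35°) = 10500 m = 10.5 km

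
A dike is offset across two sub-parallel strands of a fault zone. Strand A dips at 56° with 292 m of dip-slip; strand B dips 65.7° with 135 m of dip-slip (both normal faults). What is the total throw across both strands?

365 m

throw_A = 292 × sin(56°) = 242.1 m
throw_B = 135 × sin(65.7°) = 123 m
total = 242.1 + 123 = 365 m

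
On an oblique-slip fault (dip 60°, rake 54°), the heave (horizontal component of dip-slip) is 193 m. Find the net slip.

dip-slip = heave / cos(dip) = 193 / cos(60°) = 386 m
net slip = dip-slip / sin(rake) = 386 / sin(54°) = 477 m

477 m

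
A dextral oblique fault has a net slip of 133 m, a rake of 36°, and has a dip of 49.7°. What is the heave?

50.6 m

dip-slip = net slip × sin(rake) = 133 m × sin(36°) = 78.18 m
heave = dip-slip × cos(dip) = 78.18 × cos(49.7°) = 50.6 m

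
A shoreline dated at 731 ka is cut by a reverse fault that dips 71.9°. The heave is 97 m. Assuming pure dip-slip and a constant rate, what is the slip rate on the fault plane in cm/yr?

dip-slip = heave / cos(dip) = 97 m / cos(71.9°) = 312.2 m
rate = 312.2 m / 731 ka = 0.000427 m/yr = 0.0427 cm/yr

0.0427 cm/yr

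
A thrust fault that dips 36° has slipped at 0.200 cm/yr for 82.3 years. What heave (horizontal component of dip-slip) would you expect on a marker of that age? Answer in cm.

dip-slip = rate × time = 0.200 cm/yr × 82.3 years = 0.1646 m
heave = dip-slip × cos(dip) = 0.1646 × cos(36°) = 0.133 m = 13.3 cm

13.3 cm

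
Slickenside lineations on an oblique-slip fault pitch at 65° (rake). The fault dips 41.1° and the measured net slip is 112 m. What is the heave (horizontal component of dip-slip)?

76.5 m

dip-slip = net slip × sin(rake) = 112 m × sin(65°) = 101.5 m
heave = dip-slip × cos(dip) = 101.5 × cos(41.1°) = 76.5 m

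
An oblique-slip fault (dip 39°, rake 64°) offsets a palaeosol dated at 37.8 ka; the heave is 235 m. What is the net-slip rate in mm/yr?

8.90 mm/yr

dip-slip = heave / cos(dip) = 235 / cos(39°) = 302.4 m
net slip = dip-slip / sin(rake) = 302.4 / sin(64°) = 336.4 m
rate = 336.4 m / 37.8 ka = 0.00890 m/yr = 8.90 mm/yr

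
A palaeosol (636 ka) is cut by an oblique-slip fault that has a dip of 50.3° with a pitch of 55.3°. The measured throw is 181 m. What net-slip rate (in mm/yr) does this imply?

0.450 mm/yr

dip-slip = throw / sin(dip) = 181 / sin(50.3°) = 235.2 m
net slip = dip-slip / sin(rake) = 235.2 / sin(55.3°) = 286.1 m
rate = 286.1 m / 636 ka = 0.000450 m/yr = 0.450 mm/yr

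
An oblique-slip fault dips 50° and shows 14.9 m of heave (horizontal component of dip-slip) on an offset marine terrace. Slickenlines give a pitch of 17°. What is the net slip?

dip-slip = heave / cos(dip) = 14.9 / cos(50°) = 23.18 m
net slip = dip-slip / sin(rake) = 23.18 / sin(17°) = 79.3 m

79.3 m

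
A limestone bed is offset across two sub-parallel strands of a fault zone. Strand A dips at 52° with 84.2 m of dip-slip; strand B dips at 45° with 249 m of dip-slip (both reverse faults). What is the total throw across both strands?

242 m

throw_A = 84.2 × sin(52°) = 66.35 m
throw_B = 249 × sin(45°) = 176.1 m
total = 66.35 + 176.1 = 242 m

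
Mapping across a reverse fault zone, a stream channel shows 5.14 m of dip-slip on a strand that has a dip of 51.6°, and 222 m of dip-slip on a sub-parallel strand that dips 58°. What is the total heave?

heave_A = 5.14 × cos(51.6°) = 3.193 m
heave_B = 222 × cos(58°) = 117.6 m
total = 3.193 + 117.6 = 121 m

121 m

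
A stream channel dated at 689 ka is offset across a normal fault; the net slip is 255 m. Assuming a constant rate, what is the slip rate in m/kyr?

rate = 255 m / 689 ka = 0.000370 m/yr = 0.370 m/kyr

0.370 m/kyr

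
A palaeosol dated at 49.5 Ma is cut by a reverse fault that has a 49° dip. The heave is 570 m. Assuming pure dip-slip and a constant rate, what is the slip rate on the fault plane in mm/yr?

0.0176 mm/yr

dip-slip = heave / cos(dip) = 570 m / cos(49°) = 868.8 m
rate = 868.8 m / 49.5 Ma = 0.0000176 m/yr = 0.0176 mm/yr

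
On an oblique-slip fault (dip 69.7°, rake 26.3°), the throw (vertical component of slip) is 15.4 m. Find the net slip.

dip-slip = throw / sin(dip) = 15.4 / sin(69.7°) = 16.42 m
net slip = dip-slip / sin(rake) = 16.42 / sin(26.3°) = 37.1 m

37.1 m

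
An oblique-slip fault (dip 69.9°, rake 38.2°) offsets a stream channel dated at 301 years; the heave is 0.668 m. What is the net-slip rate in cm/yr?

1.04 cm/yr

dip-slip = heave / cos(dip) = 0.668 / cos(69.9°) = 1.944 m
net slip = dip-slip / sin(rake) = 1.944 / sin(38.2°) = 3.143 m
rate = 3.143 m / 301 years = 0.0104 m/yr = 1.04 cm/yr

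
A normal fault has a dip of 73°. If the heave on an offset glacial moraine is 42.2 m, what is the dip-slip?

dip-slip = heave / cos(dip) = 42.2 / cos(73°) = 144 m

144 m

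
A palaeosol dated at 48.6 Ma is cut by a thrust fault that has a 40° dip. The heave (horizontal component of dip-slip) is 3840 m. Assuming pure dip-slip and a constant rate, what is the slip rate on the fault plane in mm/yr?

0.103 mm/yr

dip-slip = heave / cos(dip) = 3840 m / cos(40°) = 5013 m
rate = 5013 m / 48.6 Ma = 0.000103 m/yr = 0.103 mm/yr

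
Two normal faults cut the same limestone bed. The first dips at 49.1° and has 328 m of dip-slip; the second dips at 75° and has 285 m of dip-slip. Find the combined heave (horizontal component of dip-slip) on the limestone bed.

heave_A = 328 × cos(49.1°) = 214.8 m
heave_B = 285 × cos(75°) = 73.76 m
total = 214.8 + 73.76 = 289 m

289 m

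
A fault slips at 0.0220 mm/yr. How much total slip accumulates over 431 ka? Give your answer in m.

9.48 m

slip = rate × time = 0.0220 mm/yr × 431 ka = 9.48 m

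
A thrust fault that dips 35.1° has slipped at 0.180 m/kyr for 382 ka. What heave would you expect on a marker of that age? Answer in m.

dip-slip = rate × time = 0.180 m/kyr × 382 ka = 68.76 m
heave = dip-slip × cos(dip) = 68.76 × cos(35.1°) = 56.3 m

56.3 m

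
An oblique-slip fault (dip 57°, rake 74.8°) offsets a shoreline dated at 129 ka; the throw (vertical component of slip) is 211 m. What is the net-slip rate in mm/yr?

dip-slip = throw / sin(dip) = 211 / sin(57°) = 251.6 m
net slip = dip-slip / sin(rake) = 251.6 / sin(74.8°) = 260.7 m
rate = 260.7 m / 129 ka = 0.00202 m/yr = 2.02 mm/yr

2.02 mm/yr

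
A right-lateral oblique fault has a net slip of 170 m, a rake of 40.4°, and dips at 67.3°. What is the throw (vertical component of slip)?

dip-slip = net slip × sin(rake) = 170 m × sin(40.4°) = 110.2 m
throw = dip-slip × sin(dip) = 110.2 × sin(67.3°) = 102 m

102 m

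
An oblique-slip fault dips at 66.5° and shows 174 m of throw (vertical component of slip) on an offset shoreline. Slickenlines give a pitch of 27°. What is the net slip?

dip-slip = throw / sin(dip) = 174 / sin(66.5°) = 189.7 m
net slip = dip-slip / sin(rake) = 189.7 / sin(27°) = 418 m

418 m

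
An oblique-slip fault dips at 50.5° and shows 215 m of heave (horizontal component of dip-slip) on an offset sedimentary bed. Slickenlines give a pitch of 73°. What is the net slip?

353 m

dip-slip = heave / cos(dip) = 215 / cos(50.5°) = 338 m
net slip = dip-slip / sin(rake) = 338 / sin(73°) = 353 m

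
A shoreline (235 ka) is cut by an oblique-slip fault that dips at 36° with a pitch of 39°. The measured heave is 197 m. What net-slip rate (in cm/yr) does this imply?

dip-slip = heave / cos(dip) = 197 / cos(36°) = 243.5 m
net slip = dip-slip / sin(rake) = 243.5 / sin(39°) = 386.9 m
rate = 386.9 m / 235 ka = 0.00165 m/yr = 0.165 cm/yr

0.165 cm/yr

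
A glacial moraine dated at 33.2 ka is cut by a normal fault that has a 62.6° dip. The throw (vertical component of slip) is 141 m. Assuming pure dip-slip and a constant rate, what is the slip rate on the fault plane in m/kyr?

dip-slip = throw / sin(dip) = 141 m / sin(62.6°) = 158.8 m
rate = 158.8 m / 33.2 ka = 0.00478 m/yr = 4.78 m/kyr

4.78 m/kyr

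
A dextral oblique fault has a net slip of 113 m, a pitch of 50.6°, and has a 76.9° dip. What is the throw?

85 m

dip-slip = net slip × sin(rake) = 113 m × sin(50.6°) = 87.32 m
throw = dip-slip × sin(dip) = 87.32 × sin(76.9°) = 85 m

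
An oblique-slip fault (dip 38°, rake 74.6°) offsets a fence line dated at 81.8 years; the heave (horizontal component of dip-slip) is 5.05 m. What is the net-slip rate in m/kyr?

dip-slip = heave / cos(dip) = 5.05 / cos(38°) = 6.409 m
net slip = dip-slip / sin(rake) = 6.409 / sin(74.6°) = 6.647 m
rate = 6.647 m / 81.8 years = 0.0813 m/yr = 81.3 m/kyr

81.3 m/kyr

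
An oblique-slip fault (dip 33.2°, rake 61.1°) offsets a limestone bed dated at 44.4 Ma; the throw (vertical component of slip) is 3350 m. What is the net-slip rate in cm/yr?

dip-slip = throw / sin(dip) = 3350 / sin(33.2°) = 6118 m
net slip = dip-slip / sin(rake) = 6118 / sin(61.1°) = 6988 m
rate = 6988 m / 44.4 Ma = 0.000157 m/yr = 0.0157 cm/yr

0.0157 cm/yr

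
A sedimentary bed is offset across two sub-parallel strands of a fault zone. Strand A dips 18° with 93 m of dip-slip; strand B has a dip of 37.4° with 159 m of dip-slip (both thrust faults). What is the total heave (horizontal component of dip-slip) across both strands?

215 m

heave_A = 93 × cos(18°) = 88.45 m
heave_B = 159 × cos(37.4°) = 126.3 m
total = 88.45 + 126.3 = 215 m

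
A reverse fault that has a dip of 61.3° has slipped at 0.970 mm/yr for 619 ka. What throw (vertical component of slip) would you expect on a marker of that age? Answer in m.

dip-slip = rate × time = 0.970 mm/yr × 619 ka = 600.4 m
throw = dip-slip × sin(dip) = 600.4 × sin(61.3°) = 527 m

527 m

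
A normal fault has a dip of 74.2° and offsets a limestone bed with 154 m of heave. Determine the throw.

throw = heave × tan(dip) = 154 × tan(74.2°) = 544 m

544 m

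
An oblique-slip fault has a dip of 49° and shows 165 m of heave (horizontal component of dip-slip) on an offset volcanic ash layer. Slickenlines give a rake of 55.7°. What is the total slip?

dip-slip = heave / cos(dip) = 165 / cos(49°) = 251.5 m
net slip = dip-slip / sin(rake) = 251.5 / sin(55.7°) = 304 m

304 m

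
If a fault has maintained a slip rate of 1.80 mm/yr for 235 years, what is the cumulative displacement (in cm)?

42.3 cm

slip = rate × time = 1.80 mm/yr × 235 years = 0.423 m = 42.3 cm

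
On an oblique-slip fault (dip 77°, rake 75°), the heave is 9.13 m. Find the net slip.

42 m

dip-slip = heave / cos(dip) = 9.13 / cos(77°) = 40.59 m
net slip = dip-slip / sin(rake) = 40.59 / sin(75°) = 42 m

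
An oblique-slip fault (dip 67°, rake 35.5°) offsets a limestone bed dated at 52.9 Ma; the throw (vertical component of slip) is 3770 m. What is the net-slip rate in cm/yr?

dip-slip = throw / sin(dip) = 3770 / sin(67°) = 4096 m
net slip = dip-slip / sin(rake) = 4096 / sin(35.5°) = 7053 m
rate = 7053 m / 52.9 Ma = 0.000133 m/yr = 0.0133 cm/yr

0.0133 cm/yr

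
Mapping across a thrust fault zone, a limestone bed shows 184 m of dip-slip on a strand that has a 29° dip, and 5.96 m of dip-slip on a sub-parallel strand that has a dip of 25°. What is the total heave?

heave_A = 184 × cos(29°) = 160.9 m
heave_B = 5.96 × cos(25°) = 5.402 m
total = 160.9 + 5.402 = 166 m

166 m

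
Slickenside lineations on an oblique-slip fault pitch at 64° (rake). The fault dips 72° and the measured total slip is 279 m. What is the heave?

77.5 m

dip-slip = net slip × sin(rake) = 279 m × sin(64°) = 250.8 m
heave = dip-slip × cos(dip) = 250.8 × cos(72°) = 77.5 m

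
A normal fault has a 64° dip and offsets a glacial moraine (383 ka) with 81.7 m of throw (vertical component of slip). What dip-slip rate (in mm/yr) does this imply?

dip-slip = throw / sin(dip) = 81.7 m / sin(64°) = 90.90 m
rate = 90.90 m / 383 ka = 0.000237 m/yr = 0.237 mm/yr

0.237 mm/yr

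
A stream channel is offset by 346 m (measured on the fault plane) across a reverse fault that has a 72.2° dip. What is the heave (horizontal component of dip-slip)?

heave = dip-slip × cos(dip) = 346 m × cos(72.2°) = 106 m

106 m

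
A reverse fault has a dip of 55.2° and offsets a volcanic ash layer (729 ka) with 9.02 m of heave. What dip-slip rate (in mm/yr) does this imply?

dip-slip = heave / cos(dip) = 9.02 m / cos(55.2°) = 15.80 m
rate = 15.80 m / 729 ka = 0.0000217 m/yr = 0.0217 mm/yr

0.0217 mm/yr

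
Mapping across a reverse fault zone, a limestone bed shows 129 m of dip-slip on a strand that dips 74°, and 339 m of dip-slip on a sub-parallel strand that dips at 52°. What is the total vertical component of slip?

391 m

throw_A = 129 × sin(74°) = 124 m
throw_B = 339 × sin(52°) = 267.1 m
total = 124 + 267.1 = 391 m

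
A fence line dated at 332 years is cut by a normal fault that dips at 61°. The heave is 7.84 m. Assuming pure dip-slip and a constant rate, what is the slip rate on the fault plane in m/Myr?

48700 m/Myr

dip-slip = heave / cos(dip) = 7.84 m / cos(61°) = 16.17 m
rate = 16.17 m / 332 years = 0.0487 m/yr = 48700 m/Myr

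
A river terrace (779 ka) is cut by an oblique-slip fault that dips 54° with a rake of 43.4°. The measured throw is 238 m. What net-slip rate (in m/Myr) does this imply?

dip-slip = throw / sin(dip) = 238 / sin(54°) = 294.2 m
net slip = dip-slip / sin(rake) = 294.2 / sin(43.4°) = 428.2 m
rate = 428.2 m / 779 ka = 0.000550 m/yr = 550 m/Myr

550 m/Myr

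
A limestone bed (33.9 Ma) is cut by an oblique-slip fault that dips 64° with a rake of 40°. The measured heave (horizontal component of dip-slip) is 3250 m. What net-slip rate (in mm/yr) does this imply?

0.340 mm/yr

dip-slip = heave / cos(dip) = 3250 / cos(64°) = 7414 m
net slip = dip-slip / sin(rake) = 7414 / sin(40°) = 11530 m
rate = 11530 m / 33.9 Ma = 0.000340 m/yr = 0.340 mm/yr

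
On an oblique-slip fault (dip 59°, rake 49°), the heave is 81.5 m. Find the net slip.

210 m

dip-slip = heave / cos(dip) = 81.5 / cos(59°) = 158.2 m
net slip = dip-slip / sin(rake) = 158.2 / sin(49°) = 210 m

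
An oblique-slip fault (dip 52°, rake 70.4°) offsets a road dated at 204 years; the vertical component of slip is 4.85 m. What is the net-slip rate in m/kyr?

32 m/kyr

dip-slip = throw / sin(dip) = 4.85 / sin(52°) = 6.155 m
net slip = dip-slip / sin(rake) = 6.155 / sin(70.4°) = 6.533 m
rate = 6.533 m / 204 years = 0.0320 m/yr = 32 m/kyr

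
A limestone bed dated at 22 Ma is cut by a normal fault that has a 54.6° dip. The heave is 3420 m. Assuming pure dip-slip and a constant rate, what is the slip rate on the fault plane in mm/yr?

dip-slip = heave / cos(dip) = 3420 m / cos(54.6°) = 5904 m
rate = 5904 m / 22 Ma = 0.000268 m/yr = 0.268 mm/yr

0.268 mm/yr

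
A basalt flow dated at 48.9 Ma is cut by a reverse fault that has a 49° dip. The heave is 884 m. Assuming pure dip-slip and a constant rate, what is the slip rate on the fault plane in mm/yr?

dip-slip = heave / cos(dip) = 884 m / cos(49°) = 1347 m
rate = 1347 m / 48.9 Ma = 0.0000276 m/yr = 0.0276 mm/yr

0.0276 mm/yr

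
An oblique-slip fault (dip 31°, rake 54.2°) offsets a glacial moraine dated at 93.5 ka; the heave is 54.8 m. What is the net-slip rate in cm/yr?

0.0843 cm/yr

dip-slip = heave / cos(dip) = 54.8 / cos(31°) = 63.93 m
net slip = dip-slip / sin(rake) = 63.93 / sin(54.2°) = 78.82 m
rate = 78.82 m / 93.5 ka = 0.000843 m/yr = 0.0843 cm/yr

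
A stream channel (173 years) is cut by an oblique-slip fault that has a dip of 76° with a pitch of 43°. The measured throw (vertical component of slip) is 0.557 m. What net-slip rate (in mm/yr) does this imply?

dip-slip = throw / sin(dip) = 0.557 / sin(76°) = 0.5741 m
net slip = dip-slip / sin(rake) = 0.5741 / sin(43°) = 0.8417 m
rate = 0.8417 m / 173 years = 0.00487 m/yr = 4.87 mm/yr

4.87 mm/yr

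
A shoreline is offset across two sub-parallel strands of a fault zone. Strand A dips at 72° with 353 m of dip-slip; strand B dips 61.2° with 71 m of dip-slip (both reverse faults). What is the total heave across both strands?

143 m

heave_A = 353 × cos(72°) = 109.1 m
heave_B = 71 × cos(61.2°) = 34.20 m
total = 109.1 + 34.20 = 143 m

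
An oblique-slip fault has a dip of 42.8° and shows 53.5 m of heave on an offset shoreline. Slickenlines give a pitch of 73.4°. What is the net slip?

dip-slip = heave / cos(dip) = 53.5 / cos(42.8°) = 72.92 m
net slip = dip-slip / sin(rake) = 72.92 / sin(73.4°) = 76.1 m

76.1 m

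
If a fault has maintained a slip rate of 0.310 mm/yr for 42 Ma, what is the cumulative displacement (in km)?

slip = rate × time = 0.310 mm/yr × 42 Ma = 13000 m = 13 km

13 km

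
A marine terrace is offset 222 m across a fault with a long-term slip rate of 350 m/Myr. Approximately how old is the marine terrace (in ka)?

634 ka

age = offset / rate = 222 m / (350 m/Myr) = 634000 yr = 634 ka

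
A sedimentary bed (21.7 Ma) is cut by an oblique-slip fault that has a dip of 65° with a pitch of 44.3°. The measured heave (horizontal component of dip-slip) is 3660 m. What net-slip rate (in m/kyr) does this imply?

dip-slip = heave / cos(dip) = 3660 / cos(65°) = 8660 m
net slip = dip-slip / sin(rake) = 8660 / sin(44.3°) = 12400 m
rate = 12400 m / 21.7 Ma = 0.000571 m/yr = 0.571 m/kyr

0.571 m/kyr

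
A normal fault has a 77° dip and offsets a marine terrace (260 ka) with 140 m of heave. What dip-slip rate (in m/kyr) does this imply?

dip-slip = heave / cos(dip) = 140 m / cos(77°) = 622.4 m
rate = 622.4 m / 260 ka = 0.00239 m/yr = 2.39 m/kyr

2.39 m/kyr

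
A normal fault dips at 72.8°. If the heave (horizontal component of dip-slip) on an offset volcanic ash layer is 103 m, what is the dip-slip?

348 m

dip-slip = heave / cos(dip) = 103 / cos(72.8°) = 348 m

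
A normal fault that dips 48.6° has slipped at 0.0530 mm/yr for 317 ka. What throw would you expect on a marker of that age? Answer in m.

dip-slip = rate × time = 0.0530 mm/yr × 317 ka = 16.80 m
throw = dip-slip × sin(dip) = 16.80 × sin(48.6°) = 12.6 m

12.6 m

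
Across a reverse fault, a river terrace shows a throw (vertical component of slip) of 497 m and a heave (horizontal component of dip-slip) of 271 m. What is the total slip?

net slip = √(throw² + heave²) = √(497² + 271²) = 566 m

566 m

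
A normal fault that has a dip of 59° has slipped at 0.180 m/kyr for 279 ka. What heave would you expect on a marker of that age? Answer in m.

25.9 m

dip-slip = rate × time = 0.180 m/kyr × 279 ka = 50.22 m
heave = dip-slip × cos(dip) = 50.22 × cos(59°) = 25.9 m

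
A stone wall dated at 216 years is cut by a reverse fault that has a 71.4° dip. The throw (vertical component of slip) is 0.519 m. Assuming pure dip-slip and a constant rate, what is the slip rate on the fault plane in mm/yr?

2.54 mm/yr

dip-slip = throw / sin(dip) = 0.519 m / sin(71.4°) = 0.5476 m
rate = 0.5476 m / 216 years = 0.00254 m/yr = 2.54 mm/yr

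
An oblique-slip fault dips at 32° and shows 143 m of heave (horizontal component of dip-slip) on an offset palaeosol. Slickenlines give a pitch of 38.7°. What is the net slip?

dip-slip = heave / cos(dip) = 143 / cos(32°) = 168.6 m
net slip = dip-slip / sin(rake) = 168.6 / sin(38.7°) = 270 m

270 m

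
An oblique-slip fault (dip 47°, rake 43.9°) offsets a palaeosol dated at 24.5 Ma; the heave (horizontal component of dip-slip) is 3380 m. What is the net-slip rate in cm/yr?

dip-slip = heave / cos(dip) = 3380 / cos(47°) = 4956 m
net slip = dip-slip / sin(rake) = 4956 / sin(43.9°) = 7147 m
rate = 7147 m / 24.5 Ma = 0.000292 m/yr = 0.0292 cm/yr

0.0292 cm/yr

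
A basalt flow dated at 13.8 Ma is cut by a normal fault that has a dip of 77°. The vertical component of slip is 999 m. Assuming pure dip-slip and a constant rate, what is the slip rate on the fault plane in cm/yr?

0.00743 cm/yr

dip-slip = throw / sin(dip) = 999 m / sin(77°) = 1025 m
rate = 1025 m / 13.8 Ma = 0.0000743 m/yr = 0.00743 cm/yr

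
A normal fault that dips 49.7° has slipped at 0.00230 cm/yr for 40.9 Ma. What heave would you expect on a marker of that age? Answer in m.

dip-slip = rate × time = 0.00230 cm/yr × 40.9 Ma = 940.7 m
heave = dip-slip × cos(dip) = 940.7 × cos(49.7°) = 608 m

608 m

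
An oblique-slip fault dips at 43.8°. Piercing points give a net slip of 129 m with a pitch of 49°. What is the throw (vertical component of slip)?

dip-slip = net slip × sin(rake) = 129 m × sin(49°) = 97.36 m
throw = dip-slip × sin(dip) = 97.36 × sin(43.8°) = 67.4 m

67.4 m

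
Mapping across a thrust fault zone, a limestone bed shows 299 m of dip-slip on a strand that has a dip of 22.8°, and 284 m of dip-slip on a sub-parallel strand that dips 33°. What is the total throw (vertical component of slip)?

throw_A = 299 × sin(22.8°) = 115.9 m
throw_B = 284 × sin(33°) = 154.7 m
total = 115.9 + 154.7 = 271 m

271 m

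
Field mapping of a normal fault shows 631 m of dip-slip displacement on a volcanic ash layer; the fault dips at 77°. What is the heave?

142 m

heave = dip-slip × cos(dip) = 631 m × cos(77°) = 142 m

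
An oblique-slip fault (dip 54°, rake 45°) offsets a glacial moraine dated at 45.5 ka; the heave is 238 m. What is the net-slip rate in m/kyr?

dip-slip = heave / cos(dip) = 238 / cos(54°) = 404.9 m
net slip = dip-slip / sin(rake) = 404.9 / sin(45°) = 572.6 m
rate = 572.6 m / 45.5 ka = 0.0126 m/yr = 12.6 m/kyr

12.6 m/kyr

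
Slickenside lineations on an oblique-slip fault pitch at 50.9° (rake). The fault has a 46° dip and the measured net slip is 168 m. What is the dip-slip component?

130 m

dip-slip = net slip × sin(rake) = 168 m × sin(50.9°) = 130 m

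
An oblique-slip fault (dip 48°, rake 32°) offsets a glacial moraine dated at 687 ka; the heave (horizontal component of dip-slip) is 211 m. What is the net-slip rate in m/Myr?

866 m/Myr

dip-slip = heave / cos(dip) = 211 / cos(48°) = 315.3 m
net slip = dip-slip / sin(rake) = 315.3 / sin(32°) = 595.1 m
rate = 595.1 m / 687 ka = 0.000866 m/yr = 866 m/Myr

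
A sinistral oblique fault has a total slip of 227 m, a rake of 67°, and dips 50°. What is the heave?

134 m

dip-slip = net slip × sin(rake) = 227 m × sin(67°) = 209 m
heave = dip-slip × cos(dip) = 209 × cos(50°) = 134 m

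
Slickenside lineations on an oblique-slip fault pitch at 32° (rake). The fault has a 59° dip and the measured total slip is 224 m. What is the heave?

61.1 m

dip-slip = net slip × sin(rake) = 224 m × sin(32°) = 118.7 m
heave = dip-slip × cos(dip) = 118.7 × cos(59°) = 61.1 m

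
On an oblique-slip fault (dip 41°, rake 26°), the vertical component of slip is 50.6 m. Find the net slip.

dip-slip = throw / sin(dip) = 50.6 / sin(41°) = 77.13 m
net slip = dip-slip / sin(rake) = 77.13 / sin(26°) = 176 m

176 m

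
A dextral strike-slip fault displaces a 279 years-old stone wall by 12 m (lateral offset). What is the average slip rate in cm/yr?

4.30 cm/yr

rate = 12 m / 279 years = 0.0430 m/yr = 4.30 cm/yr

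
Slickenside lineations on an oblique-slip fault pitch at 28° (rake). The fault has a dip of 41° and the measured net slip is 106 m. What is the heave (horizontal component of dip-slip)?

37.6 m

dip-slip = net slip × sin(rake) = 106 m × sin(28°) = 49.76 m
heave = dip-slip × cos(dip) = 49.76 × cos(41°) = 37.6 m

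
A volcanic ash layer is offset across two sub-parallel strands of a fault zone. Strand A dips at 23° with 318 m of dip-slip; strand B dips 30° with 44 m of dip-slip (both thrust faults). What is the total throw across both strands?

throw_A = 318 × sin(23°) = 124.3 m
throw_B = 44 × sin(30°) = 22 m
total = 124.3 + 22 = 146 m

146 m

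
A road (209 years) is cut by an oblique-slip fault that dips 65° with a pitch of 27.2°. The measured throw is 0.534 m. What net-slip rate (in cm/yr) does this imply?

0.617 cm/yr

dip-slip = throw / sin(dip) = 0.534 / sin(65°) = 0.5892 m
net slip = dip-slip / sin(rake) = 0.5892 / sin(27.2°) = 1.289 m
rate = 1.289 m / 209 years = 0.00617 m/yr = 0.617 cm/yr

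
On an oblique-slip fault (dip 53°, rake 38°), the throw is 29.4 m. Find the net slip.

dip-slip = throw / sin(dip) = 29.4 / sin(53°) = 36.81 m
net slip = dip-slip / sin(rake) = 36.81 / sin(38°) = 59.8 m

59.8 m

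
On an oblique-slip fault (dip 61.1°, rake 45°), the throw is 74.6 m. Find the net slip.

121 m

dip-slip = throw / sin(dip) = 74.6 / sin(61.1°) = 85.21 m
net slip = dip-slip / sin(rake) = 85.21 / sin(45°) = 121 m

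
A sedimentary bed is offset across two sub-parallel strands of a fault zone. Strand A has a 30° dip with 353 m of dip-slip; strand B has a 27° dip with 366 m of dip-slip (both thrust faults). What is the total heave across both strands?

632 m

heave_A = 353 × cos(30°) = 305.7 m
heave_B = 366 × cos(27°) = 326.1 m
total = 305.7 + 326.1 = 632 m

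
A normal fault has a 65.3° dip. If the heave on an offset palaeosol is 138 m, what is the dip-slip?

330 m

dip-slip = heave / cos(dip) = 138 / cos(65.3°) = 330 m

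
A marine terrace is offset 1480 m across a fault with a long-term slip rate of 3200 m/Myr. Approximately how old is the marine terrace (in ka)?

age = offset / rate = 1480 m / (3200 m/Myr) = 462000 yr = 462 ka

462 ka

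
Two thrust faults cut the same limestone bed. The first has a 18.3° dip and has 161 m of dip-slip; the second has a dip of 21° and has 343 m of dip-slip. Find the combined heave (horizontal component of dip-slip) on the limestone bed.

473 m

heave_A = 161 × cos(18.3°) = 152.9 m
heave_B = 343 × cos(21°) = 320.2 m
total = 152.9 + 320.2 = 473 m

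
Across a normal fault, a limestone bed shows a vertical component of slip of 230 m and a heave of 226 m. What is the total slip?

322 m

net slip = √(throw² + heave²) = √(230² + 226²) = 322 m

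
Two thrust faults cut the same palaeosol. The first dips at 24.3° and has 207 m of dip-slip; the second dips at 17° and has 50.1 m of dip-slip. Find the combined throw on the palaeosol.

99.8 m

throw_A = 207 × sin(24.3°) = 85.18 m
throw_B = 50.1 × sin(17°) = 14.65 m
total = 85.18 + 14.65 = 99.8 m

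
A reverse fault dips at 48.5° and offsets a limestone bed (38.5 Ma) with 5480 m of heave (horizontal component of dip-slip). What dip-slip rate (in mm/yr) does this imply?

dip-slip = heave / cos(dip) = 5480 m / cos(48.5°) = 8270 m
rate = 8270 m / 38.5 Ma = 0.000215 m/yr = 0.215 mm/yr

0.215 mm/yr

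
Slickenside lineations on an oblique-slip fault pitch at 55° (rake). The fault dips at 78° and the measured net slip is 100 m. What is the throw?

dip-slip = net slip × sin(rake) = 100 m × sin(55°) = 81.92 m
throw = dip-slip × sin(dip) = 81.92 × sin(78°) = 80.1 m

80.1 m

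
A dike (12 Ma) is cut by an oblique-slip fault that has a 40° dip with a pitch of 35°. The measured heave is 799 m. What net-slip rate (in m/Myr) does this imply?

152 m/Myr

dip-slip = heave / cos(dip) = 799 / cos(40°) = 1043 m
net slip = dip-slip / sin(rake) = 1043 / sin(35°) = 1818 m
rate = 1818 m / 12 Ma = 0.000152 m/yr = 152 m/Myr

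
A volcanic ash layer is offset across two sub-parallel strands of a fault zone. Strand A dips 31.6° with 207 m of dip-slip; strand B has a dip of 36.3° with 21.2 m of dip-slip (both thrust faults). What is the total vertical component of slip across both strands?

121 m

throw_A = 207 × sin(31.6°) = 108.5 m
throw_B = 21.2 × sin(36.3°) = 12.55 m
total = 108.5 + 12.55 = 121 m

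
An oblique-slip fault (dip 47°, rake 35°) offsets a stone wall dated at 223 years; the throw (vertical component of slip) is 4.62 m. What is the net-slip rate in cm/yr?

4.94 cm/yr

dip-slip = throw / sin(dip) = 4.62 / sin(47°) = 6.317 m
net slip = dip-slip / sin(rake) = 6.317 / sin(35°) = 11.01 m
rate = 11.01 m / 223 years = 0.0494 m/yr = 4.94 cm/yr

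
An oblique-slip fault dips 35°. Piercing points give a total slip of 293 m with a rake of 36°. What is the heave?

141 m

dip-slip = net slip × sin(rake) = 293 m × sin(36°) = 172.2 m
heave = dip-slip × cos(dip) = 172.2 × cos(35°) = 141 m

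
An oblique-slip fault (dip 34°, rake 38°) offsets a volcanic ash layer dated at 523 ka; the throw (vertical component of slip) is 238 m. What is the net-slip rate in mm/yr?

dip-slip = throw / sin(dip) = 238 / sin(34°) = 425.6 m
net slip = dip-slip / sin(rake) = 425.6 / sin(38°) = 691.3 m
rate = 691.3 m / 523 ka = 0.00132 m/yr = 1.32 mm/yr

1.32 mm/yr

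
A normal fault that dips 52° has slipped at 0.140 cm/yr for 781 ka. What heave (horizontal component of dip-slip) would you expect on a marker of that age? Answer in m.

673 m

dip-slip = rate × time = 0.140 cm/yr × 781 ka = 1093 m
heave = dip-slip × cos(dip) = 1093 × cos(52°) = 673 m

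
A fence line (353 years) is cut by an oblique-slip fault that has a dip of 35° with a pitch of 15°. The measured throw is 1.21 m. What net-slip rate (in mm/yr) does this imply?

dip-slip = throw / sin(dip) = 1.21 / sin(35°) = 2.110 m
net slip = dip-slip / sin(rake) = 2.110 / sin(15°) = 8.151 m
rate = 8.151 m / 353 years = 0.0231 m/yr = 23.1 mm/yr

23.1 mm/yr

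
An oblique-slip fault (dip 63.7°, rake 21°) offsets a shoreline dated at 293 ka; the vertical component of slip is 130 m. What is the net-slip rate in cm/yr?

0.138 cm/yr

dip-slip = throw / sin(dip) = 130 / sin(63.7°) = 145 m
net slip = dip-slip / sin(rake) = 145 / sin(21°) = 404.6 m
rate = 404.6 m / 293 ka = 0.00138 m/yr = 0.138 cm/yr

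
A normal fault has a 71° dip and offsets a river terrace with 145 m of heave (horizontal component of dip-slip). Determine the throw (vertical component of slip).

421 m

throw = heave × tan(dip) = 145 × tan(71°) = 421 m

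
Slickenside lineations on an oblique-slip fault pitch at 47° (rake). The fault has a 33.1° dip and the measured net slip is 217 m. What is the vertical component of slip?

dip-slip = net slip × sin(rake) = 217 m × sin(47°) = 158.7 m
throw = dip-slip × sin(dip) = 158.7 × sin(33.1°) = 86.7 m

86.7 m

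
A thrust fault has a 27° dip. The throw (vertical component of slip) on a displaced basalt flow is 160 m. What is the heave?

314 m

heave = throw / tan(dip) = 160 / tan(27°) = 314 m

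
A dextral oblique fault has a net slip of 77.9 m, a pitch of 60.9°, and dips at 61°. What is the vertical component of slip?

dip-slip = net slip × sin(rake) = 77.9 m × sin(60.9°) = 68.07 m
throw = dip-slip × sin(dip) = 68.07 × sin(61°) = 59.5 m

59.5 m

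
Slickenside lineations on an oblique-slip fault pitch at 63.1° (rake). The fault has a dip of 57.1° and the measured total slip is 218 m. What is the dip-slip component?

194 m

dip-slip = net slip × sin(rake) = 218 m × sin(63.1°) = 194 m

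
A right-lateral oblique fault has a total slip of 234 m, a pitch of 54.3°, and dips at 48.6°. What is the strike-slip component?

strike-slip = net slip × cos(rake) = 234 m × cos(54.3°) = 137 m

137 m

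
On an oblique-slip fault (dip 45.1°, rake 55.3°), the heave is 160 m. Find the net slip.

dip-slip = heave / cos(dip) = 160 / cos(45.1°) = 226.7 m
net slip = dip-slip / sin(rake) = 226.7 / sin(55.3°) = 276 m

276 m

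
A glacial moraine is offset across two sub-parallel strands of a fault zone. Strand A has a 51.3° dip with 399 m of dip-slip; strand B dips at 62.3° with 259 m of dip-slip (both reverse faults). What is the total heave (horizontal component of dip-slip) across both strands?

heave_A = 399 × cos(51.3°) = 249.5 m
heave_B = 259 × cos(62.3°) = 120.4 m
total = 249.5 + 120.4 = 370 m

370 m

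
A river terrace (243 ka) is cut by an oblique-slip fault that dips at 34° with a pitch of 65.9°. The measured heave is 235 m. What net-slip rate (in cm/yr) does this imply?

dip-slip = heave / cos(dip) = 235 / cos(34°) = 283.5 m
net slip = dip-slip / sin(rake) = 283.5 / sin(65.9°) = 310.5 m
rate = 310.5 m / 243 ka = 0.00128 m/yr = 0.128 cm/yr

0.128 cm/yr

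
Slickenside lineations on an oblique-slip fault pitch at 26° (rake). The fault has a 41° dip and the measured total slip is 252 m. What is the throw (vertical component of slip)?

72.5 m

dip-slip = net slip × sin(rake) = 252 m × sin(26°) = 110.5 m
throw = dip-slip × sin(dip) = 110.5 × sin(41°) = 72.5 m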